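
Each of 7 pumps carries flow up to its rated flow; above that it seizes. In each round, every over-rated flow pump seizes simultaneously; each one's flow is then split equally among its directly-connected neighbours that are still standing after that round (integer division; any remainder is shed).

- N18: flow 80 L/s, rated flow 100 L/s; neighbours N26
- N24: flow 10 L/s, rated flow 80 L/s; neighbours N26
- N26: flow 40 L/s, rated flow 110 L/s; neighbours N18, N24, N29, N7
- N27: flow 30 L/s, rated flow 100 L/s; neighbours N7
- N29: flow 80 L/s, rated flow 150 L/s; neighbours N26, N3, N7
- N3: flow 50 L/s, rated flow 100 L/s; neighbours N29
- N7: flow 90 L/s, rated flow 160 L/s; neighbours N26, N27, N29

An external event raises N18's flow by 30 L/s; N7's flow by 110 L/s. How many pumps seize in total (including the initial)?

Round 1 — N18 at 110 > 100; N7 at 200 > 160. N18, N7 seize.
  N18 sheds 110 L/s to N26: 110 each.
    N26: 40+110 = 150 > 110
  N7 sheds 200 L/s to N26, N27, N29: 66 each (2 lost).
    N26: 150+66 = 216 > 110
    N27: 30+66 = 96 ≤ 100
    N29: 80+66 = 146 ≤ 150
Round 2 — N26 seizes.
  N26 sheds 216 L/s to N24, N29: 108 each.
    N24: 10+108 = 118 > 80
    N29: 146+108 = 254 > 150
Round 3 — N24, N29 seize.
  N24 sheds 118 L/s: no online neighbours, lost.
  N29 sheds 254 L/s to N3: 254 each.
    N3: 50+254 = 304 > 100
Round 4 — N3 seizes.
  N3 sheds 304 L/s: no online neighbours, lost.
No further seizures.

6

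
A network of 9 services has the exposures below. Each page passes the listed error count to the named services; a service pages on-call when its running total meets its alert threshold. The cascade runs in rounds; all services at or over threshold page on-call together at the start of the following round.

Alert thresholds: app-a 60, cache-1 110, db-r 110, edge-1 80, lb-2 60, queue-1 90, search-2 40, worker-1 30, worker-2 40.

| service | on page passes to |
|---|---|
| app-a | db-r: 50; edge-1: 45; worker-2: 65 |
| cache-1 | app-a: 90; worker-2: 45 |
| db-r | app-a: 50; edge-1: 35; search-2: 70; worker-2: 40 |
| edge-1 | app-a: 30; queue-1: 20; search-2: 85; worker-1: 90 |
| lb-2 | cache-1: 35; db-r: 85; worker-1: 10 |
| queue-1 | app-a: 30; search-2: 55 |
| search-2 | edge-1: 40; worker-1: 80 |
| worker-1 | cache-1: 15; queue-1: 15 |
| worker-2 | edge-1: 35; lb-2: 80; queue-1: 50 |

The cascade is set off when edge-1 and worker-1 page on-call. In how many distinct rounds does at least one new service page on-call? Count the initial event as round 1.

Round 1 — edge-1, worker-1 page on-call (initial).
  app-a: +30 → 30 < 60
  cache-1: +15 → 15 < 110
  queue-1: +20+15 → 35 < 90
  search-2: +85 → 85 ≥ 40
Round 2 — search-2 pages on-call.
No further pages.

2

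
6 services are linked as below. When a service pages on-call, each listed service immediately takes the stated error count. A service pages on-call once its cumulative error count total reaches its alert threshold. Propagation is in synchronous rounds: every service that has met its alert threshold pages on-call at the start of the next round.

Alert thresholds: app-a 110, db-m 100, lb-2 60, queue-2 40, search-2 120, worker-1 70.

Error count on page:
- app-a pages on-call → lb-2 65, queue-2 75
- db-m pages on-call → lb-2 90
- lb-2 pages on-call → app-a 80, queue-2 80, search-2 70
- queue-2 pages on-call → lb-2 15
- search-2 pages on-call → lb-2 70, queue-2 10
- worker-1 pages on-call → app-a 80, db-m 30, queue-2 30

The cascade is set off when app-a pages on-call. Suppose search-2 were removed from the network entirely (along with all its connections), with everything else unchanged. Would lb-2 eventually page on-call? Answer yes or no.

yes

With search-2 removed:
Round 1 — app-a pages on-call (initial).
  lb-2: +65 → 65 ≥ 60
  queue-2: +75 → 75 ≥ 40
Round 2 — lb-2, queue-2 page on-call.
No further pages.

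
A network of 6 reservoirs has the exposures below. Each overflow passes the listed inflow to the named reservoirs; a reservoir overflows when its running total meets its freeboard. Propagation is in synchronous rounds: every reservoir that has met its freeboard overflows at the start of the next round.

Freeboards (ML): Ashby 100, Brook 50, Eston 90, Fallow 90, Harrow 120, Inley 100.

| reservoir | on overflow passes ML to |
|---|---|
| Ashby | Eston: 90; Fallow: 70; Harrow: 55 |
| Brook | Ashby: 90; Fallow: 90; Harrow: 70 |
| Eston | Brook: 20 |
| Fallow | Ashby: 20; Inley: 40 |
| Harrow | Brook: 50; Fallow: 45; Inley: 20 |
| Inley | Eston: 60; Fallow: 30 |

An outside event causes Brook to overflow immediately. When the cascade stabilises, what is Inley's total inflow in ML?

Round 1 — Brook overflows (initial).
  Ashby: +90 → 90 < 100
  Fallow: +90 → 90 ≥ 90
  Harrow: +70 → 70 < 120
Round 2 — Fallow overflows.
  Ashby: +20 → 110 ≥ 100
  Inley: +40 → 40 < 100
Round 3 — Ashby overflows.
  Eston: +90 → 90 ≥ 90
  Harrow: +55 → 125 ≥ 120
Round 4 — Eston, Harrow overflow.
  Inley: +20 → 60 < 100
No further overflows.

60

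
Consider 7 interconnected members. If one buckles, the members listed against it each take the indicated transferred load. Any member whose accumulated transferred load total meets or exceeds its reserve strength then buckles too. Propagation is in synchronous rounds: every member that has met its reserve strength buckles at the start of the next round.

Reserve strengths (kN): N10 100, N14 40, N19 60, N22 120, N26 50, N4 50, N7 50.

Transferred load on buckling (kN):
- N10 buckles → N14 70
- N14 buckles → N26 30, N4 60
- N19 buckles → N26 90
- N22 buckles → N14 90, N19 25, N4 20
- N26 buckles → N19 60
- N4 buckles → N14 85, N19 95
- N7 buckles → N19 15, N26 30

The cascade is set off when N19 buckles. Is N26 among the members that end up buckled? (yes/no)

Round 1 — N19 buckles (initial).
  N26: +90 → 90 ≥ 50
Round 2 — N26 buckles.
No further bucklings.

yes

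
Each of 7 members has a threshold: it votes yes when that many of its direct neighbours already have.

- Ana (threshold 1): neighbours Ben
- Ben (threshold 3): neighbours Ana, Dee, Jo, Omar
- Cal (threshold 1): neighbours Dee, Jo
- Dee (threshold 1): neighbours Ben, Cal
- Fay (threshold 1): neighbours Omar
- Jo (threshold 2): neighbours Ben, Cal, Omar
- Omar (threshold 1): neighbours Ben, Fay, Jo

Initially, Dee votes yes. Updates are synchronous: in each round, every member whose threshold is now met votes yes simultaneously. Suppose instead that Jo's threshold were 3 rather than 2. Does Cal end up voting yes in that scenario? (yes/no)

yes

With Jo's threshold at 3:
Round 1 — Dee votes yes (initial).
Round 2 — checking thresholds:
  Ben: 1 of 4 neighbours < 3, below threshold.
  Cal: 1 of 2 neighbours ≥ 1, votes yes.
Round 3 — no new yes votes; cascade stops.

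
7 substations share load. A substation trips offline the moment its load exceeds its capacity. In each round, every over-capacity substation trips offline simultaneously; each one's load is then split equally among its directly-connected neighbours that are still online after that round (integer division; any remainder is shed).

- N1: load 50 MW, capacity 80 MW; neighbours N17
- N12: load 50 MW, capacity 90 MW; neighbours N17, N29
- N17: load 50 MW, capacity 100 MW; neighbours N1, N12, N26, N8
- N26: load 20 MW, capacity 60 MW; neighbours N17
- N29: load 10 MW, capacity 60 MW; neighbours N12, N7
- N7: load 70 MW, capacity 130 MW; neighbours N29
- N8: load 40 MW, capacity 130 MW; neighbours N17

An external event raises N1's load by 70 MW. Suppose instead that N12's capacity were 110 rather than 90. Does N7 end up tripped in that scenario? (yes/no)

With N12's capacity at 110:
Round 1 — N1 at 120 > 80. N1 trips offline.
  N1 sheds 120 MW to N17: 120 each.
    N17: 50+120 = 170 > 100
Round 2 — N17 trips offline.
  N17 sheds 170 MW to N12, N26, N8: 56 each (2 lost).
    N12: 50+56 = 106 ≤ 110
    N26: 20+56 = 76 > 60
    N8: 40+56 = 96 ≤ 130
Round 3 — N26 trips offline.
  N26 sheds 76 MW: no online neighbours, lost.
No further trips.

no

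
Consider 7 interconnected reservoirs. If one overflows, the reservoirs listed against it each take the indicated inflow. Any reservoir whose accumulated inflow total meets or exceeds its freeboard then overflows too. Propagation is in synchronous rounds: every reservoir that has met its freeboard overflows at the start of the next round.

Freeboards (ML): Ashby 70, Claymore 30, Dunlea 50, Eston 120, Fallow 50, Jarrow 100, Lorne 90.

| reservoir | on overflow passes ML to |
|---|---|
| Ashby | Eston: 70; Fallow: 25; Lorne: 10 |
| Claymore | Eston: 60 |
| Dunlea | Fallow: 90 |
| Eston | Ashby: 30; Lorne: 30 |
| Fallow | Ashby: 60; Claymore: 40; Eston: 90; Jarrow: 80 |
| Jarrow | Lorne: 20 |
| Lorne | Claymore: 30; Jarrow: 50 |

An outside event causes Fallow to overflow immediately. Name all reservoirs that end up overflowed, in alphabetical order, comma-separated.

Round 1 — Fallow overflows (initial).
  Ashby: +60 → 60 < 70
  Claymore: +40 → 40 ≥ 30
  Eston: +90 → 90 < 120
  Jarrow: +80 → 80 < 100
Round 2 — Claymore overflows.
  Eston: +60 → 150 ≥ 120
Round 3 — Eston overflows.
  Ashby: +30 → 90 ≥ 70
  Lorne: +30 → 30 < 90
Round 4 — Ashby overflows.
  Lorne: +10 → 40 < 90
No further overflows.

Ashby, Claymore, Eston, Fallow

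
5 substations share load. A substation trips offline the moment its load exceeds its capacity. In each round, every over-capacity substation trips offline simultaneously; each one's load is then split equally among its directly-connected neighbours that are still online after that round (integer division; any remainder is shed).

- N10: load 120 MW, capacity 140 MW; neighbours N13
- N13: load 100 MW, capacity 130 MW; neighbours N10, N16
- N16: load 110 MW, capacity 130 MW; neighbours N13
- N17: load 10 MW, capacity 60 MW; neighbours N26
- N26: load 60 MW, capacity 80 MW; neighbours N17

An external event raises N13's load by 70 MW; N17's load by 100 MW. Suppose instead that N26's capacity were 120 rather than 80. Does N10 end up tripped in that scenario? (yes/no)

yes

With N26's capacity at 120:
Round 1 — N13 at 170 > 130; N17 at 110 > 60. N13, N17 trip offline.
  N13 sheds 170 MW to N10, N16: 85 each.
    N10: 120+85 = 205 > 140
    N16: 110+85 = 195 > 130
  N17 sheds 110 MW to N26: 110 each.
    N26: 60+110 = 170 > 120
Round 2 — N10, N16, N26 trip offline.
  N10 sheds 205 MW: no online neighbours, lost.
  N16 sheds 195 MW: no online neighbours, lost.
  N26 sheds 170 MW: no online neighbours, lost.
No further trips.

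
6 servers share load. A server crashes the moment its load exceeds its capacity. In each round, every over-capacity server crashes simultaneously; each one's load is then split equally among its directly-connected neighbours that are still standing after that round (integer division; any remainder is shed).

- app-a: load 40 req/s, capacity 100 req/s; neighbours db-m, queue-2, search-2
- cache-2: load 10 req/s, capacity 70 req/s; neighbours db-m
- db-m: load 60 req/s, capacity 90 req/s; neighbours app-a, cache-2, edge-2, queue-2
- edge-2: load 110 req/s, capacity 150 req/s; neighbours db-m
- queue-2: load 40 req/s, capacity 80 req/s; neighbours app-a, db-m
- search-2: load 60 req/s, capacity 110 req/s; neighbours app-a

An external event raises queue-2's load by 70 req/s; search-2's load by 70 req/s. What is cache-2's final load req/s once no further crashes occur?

67

Round 1 — queue-2 at 110 > 80; search-2 at 130 > 110. queue-2, search-2 crash.
  queue-2 sheds 110 req/s to app-a, db-m: 55 each.
    app-a: 40+55 = 95 ≤ 100
    db-m: 60+55 = 115 > 90
  search-2 sheds 130 req/s to app-a: 130 each.
    app-a: 95+130 = 225 > 100
Round 2 — app-a, db-m crash.
  app-a sheds 225 req/s: no online neighbours, lost.
  db-m sheds 115 req/s to cache-2, edge-2: 57 each (1 lost).
    cache-2: 10+57 = 67 ≤ 70
    edge-2: 110+57 = 167 > 150
Round 3 — edge-2 crashes.
  edge-2 sheds 167 req/s: no online neighbours, lost.
No further crashes.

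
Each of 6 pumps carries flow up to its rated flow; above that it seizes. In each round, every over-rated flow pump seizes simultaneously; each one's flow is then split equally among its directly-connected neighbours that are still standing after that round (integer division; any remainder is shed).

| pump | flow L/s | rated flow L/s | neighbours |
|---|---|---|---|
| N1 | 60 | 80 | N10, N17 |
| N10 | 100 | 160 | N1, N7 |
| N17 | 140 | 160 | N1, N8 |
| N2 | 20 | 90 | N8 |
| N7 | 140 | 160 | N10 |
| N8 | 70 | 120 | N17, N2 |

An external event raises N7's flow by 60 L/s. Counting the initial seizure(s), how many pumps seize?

6

Round 1 — N7 at 200 > 160. N7 seizes.
  N7 sheds 200 L/s to N10: 200 each.
    N10: 100+200 = 300 > 160
Round 2 — N10 seizes.
  N10 sheds 300 L/s to N1: 300 each.
    N1: 60+300 = 360 > 80
Round 3 — N1 seizes.
  N1 sheds 360 L/s to N17: 360 each.
    N17: 140+360 = 500 > 160
Round 4 — N17 seizes.
  N17 sheds 500 L/s to N8: 500 each.
    N8: 70+500 = 570 > 120
Round 5 — N8 seizes.
  N8 sheds 570 L/s to N2: 570 each.
    N2: 20+570 = 590 > 90
Round 6 — N2 seizes.
  N2 sheds 590 L/s: no online neighbours, lost.
No further seizures.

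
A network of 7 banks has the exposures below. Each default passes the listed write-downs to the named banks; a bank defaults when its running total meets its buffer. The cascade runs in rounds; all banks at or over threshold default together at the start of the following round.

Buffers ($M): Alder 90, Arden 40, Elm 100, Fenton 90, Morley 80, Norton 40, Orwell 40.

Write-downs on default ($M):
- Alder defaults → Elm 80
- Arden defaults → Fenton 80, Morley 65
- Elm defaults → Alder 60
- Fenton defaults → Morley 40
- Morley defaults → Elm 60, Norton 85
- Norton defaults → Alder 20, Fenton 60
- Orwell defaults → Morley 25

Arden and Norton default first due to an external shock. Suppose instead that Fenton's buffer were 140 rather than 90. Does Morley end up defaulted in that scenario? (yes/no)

yes

With Fenton's buffer at 140:
Round 1 — Arden, Norton default (initial).
  Alder: +20 → 20 < 90
  Fenton: +80+60 → 140 ≥ 140
  Morley: +65 → 65 < 80
Round 2 — Fenton defaults.
  Morley: +40 → 105 ≥ 80
Round 3 — Morley defaults.
  Elm: +60 → 60 < 100
No further defaults.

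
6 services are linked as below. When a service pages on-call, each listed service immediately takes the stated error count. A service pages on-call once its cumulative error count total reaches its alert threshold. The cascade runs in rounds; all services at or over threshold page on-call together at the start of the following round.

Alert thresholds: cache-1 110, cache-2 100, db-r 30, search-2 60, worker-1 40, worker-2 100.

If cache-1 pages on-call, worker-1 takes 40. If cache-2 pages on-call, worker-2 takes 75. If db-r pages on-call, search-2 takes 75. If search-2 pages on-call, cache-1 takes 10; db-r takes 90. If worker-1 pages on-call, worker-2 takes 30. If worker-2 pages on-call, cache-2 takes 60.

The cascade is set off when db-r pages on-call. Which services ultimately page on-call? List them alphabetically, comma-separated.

Round 1 — db-r pages on-call (initial).
  search-2: +75 → 75 ≥ 60
Round 2 — search-2 pages on-call.
  cache-1: +10 → 10 < 110
No further pages.

db-r, search-2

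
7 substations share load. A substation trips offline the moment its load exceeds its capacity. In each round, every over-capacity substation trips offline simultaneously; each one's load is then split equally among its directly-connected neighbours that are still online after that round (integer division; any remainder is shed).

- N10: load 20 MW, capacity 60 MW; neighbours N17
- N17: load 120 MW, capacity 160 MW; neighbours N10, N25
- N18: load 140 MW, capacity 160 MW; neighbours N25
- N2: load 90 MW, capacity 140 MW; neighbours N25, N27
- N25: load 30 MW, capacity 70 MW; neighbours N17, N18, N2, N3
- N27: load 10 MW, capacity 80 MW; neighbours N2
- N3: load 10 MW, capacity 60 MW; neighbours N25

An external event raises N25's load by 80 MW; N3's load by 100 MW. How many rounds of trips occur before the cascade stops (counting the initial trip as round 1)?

Round 1 — N25 at 110 > 70; N3 at 110 > 60. N25, N3 trip offline.
  N25 sheds 110 MW to N17, N18, N2: 36 each (2 lost).
    N17: 120+36 = 156 ≤ 160
    N18: 140+36 = 176 > 160
    N2: 90+36 = 126 ≤ 140
  N3 sheds 110 MW: no online neighbours, lost.
Round 2 — N18 trips offline.
  N18 sheds 176 MW: no online neighbours, lost.
No further trips.

2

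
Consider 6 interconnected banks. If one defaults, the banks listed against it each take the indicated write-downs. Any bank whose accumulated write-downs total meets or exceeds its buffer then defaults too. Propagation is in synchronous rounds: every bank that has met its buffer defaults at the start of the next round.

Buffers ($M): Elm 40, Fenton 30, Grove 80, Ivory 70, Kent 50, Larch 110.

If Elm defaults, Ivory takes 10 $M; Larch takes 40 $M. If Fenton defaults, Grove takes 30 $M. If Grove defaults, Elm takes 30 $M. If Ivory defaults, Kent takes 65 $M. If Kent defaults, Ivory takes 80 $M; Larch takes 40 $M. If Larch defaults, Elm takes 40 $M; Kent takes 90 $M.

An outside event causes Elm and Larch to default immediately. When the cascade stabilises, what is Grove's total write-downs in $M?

0

Round 1 — Elm, Larch default (initial).
  Ivory: +10 → 10 < 70
  Kent: +90 → 90 ≥ 50
Round 2 — Kent defaults.
  Ivory: +80 → 90 ≥ 70
Round 3 — Ivory defaults.
No further defaults.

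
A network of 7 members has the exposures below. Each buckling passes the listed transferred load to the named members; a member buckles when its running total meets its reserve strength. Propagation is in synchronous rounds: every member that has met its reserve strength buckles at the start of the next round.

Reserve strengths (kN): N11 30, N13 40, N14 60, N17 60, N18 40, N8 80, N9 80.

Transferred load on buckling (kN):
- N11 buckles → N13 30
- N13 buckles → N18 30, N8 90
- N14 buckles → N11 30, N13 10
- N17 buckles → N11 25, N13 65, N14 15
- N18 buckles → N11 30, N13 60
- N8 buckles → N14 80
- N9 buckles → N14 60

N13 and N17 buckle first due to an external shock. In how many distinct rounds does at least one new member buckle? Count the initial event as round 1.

4

Round 1 — N13, N17 buckle (initial).
  N11: +25 → 25 < 30
  N14: +15 → 15 < 60
  N18: +30 → 30 < 40
  N8: +90 → 90 ≥ 80
Round 2 — N8 buckles.
  N14: +80 → 95 ≥ 60
Round 3 — N14 buckles.
  N11: +30 → 55 ≥ 30
Round 4 — N11 buckles.
No further bucklings.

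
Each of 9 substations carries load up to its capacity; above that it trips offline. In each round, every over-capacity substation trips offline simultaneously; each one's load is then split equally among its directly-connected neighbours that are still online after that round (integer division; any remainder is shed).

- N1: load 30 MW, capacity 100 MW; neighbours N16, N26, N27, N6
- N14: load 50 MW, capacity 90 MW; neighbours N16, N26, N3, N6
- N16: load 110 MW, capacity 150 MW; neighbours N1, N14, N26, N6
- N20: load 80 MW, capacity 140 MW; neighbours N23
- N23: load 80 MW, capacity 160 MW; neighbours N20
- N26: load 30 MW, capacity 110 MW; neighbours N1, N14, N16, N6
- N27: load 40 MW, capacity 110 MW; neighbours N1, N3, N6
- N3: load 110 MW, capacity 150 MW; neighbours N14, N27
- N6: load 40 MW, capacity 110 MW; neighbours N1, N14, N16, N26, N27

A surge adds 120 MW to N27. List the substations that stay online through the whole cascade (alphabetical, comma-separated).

Round 1 — N27 at 160 > 110. N27 trips offline.
  N27 sheds 160 MW to N1, N3, N6: 53 each (1 lost).
    N1: 30+53 = 83 ≤ 100
    N3: 110+53 = 163 > 150
    N6: 40+53 = 93 ≤ 110
Round 2 — N3 trips offline.
  N3 sheds 163 MW to N14: 163 each.
    N14: 50+163 = 213 > 90
Round 3 — N14 trips offline.
  N14 sheds 213 MW to N16, N26, N6: 71 each.
    N16: 110+71 = 181 > 150
    N26: 30+71 = 101 ≤ 110
    N6: 93+71 = 164 > 110
Round 4 — N16, N6 trip offline.
  N16 sheds 181 MW to N1, N26: 90 each (1 lost).
    N1: 83+90 = 173 > 100
    N26: 101+90 = 191 > 110
  N6 sheds 164 MW to N1, N26: 82 each.
    N1: 173+82 = 255 > 100
    N26: 191+82 = 273 > 110
Round 5 — N1, N26 trip offline.
  N1 sheds 255 MW: no online neighbours, lost.
  N26 sheds 273 MW: no online neighbours, lost.
No further trips.

N20, N23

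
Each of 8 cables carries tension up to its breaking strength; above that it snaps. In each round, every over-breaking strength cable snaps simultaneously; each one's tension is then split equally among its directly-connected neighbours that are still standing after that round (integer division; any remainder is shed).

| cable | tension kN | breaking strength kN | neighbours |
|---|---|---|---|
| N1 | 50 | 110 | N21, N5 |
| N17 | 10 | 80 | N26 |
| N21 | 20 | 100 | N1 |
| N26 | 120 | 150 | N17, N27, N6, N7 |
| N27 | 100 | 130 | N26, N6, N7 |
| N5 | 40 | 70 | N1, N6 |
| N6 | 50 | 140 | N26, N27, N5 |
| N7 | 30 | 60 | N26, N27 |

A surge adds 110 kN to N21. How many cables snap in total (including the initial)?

Round 1 — N21 at 130 > 100. N21 snaps.
  N21 sheds 130 kN to N1: 130 each.
    N1: 50+130 = 180 > 110
Round 2 — N1 snaps.
  N1 sheds 180 kN to N5: 180 each.
    N5: 40+180 = 220 > 70
Round 3 — N5 snaps.
  N5 sheds 220 kN to N6: 220 each.
    N6: 50+220 = 270 > 140
Round 4 — N6 snaps.
  N6 sheds 270 kN to N26, N27: 135 each.
    N26: 120+135 = 255 > 150
    N27: 100+135 = 235 > 130
Round 5 — N26, N27 snap.
  N26 sheds 255 kN to N17, N7: 127 each (1 lost).
    N17: 10+127 = 137 > 80
    N7: 30+127 = 157 > 60
  N27 sheds 235 kN to N7: 235 each.
    N7: 157+235 = 392 > 60
Round 6 — N17, N7 snap.
  N17 sheds 137 kN: no online neighbours, lost.
  N7 sheds 392 kN: no online neighbours, lost.
No further breaks.

8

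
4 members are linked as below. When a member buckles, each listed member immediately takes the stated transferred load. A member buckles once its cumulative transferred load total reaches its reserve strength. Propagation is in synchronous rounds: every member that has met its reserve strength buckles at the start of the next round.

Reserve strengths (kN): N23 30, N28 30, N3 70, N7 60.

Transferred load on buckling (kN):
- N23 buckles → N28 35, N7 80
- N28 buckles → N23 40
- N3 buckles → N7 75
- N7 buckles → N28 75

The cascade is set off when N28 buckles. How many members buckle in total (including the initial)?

Round 1 — N28 buckles (initial).
  N23: +40 → 40 ≥ 30
Round 2 — N23 buckles.
  N7: +80 → 80 ≥ 60
Round 3 — N7 buckles.
No further bucklings.

3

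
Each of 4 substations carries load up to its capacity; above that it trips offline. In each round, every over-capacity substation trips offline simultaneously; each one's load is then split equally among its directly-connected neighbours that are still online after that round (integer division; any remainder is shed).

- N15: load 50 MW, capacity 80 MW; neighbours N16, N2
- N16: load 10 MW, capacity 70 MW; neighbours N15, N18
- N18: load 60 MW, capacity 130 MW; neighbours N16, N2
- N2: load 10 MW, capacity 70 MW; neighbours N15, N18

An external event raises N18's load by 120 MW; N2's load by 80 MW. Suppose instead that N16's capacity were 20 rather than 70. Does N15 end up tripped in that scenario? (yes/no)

With N16's capacity at 20:
Round 1 — N18 at 180 > 130; N2 at 90 > 70. N18, N2 trip offline.
  N18 sheds 180 MW to N16: 180 each.
    N16: 10+180 = 190 > 20
  N2 sheds 90 MW to N15: 90 each.
    N15: 50+90 = 140 > 80
Round 2 — N15, N16 trip offline.
  N15 sheds 140 MW: no online neighbours, lost.
  N16 sheds 190 MW: no online neighbours, lost.
No further trips.

yes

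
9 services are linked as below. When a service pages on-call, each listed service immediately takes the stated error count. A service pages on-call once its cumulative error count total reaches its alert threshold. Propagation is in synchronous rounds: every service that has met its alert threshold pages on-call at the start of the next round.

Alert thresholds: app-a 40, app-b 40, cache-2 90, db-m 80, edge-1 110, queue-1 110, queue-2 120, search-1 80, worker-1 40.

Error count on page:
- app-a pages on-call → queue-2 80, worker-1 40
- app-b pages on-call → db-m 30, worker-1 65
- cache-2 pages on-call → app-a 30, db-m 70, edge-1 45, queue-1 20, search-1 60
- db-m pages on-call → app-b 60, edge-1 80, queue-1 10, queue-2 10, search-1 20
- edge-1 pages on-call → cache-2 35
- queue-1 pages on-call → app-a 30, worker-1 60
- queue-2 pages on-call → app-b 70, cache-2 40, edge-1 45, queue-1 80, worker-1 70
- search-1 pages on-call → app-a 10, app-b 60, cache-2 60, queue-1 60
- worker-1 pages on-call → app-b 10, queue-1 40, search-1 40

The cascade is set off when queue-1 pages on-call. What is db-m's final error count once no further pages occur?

0

Round 1 — queue-1 pages on-call (initial).
  app-a: +30 → 30 < 40
  worker-1: +60 → 60 ≥ 40
Round 2 — worker-1 pages on-call.
  app-b: +10 → 10 < 40
  search-1: +40 → 40 < 80
No further pages.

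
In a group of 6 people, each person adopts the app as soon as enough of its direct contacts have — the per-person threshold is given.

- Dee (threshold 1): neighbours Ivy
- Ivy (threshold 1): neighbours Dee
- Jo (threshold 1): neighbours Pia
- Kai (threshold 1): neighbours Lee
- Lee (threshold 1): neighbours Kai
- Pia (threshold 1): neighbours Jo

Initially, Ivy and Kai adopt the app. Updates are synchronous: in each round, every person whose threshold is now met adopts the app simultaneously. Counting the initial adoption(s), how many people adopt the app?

4

Round 1 — Ivy, Kai adopt the app (initial).
Round 2 — checking thresholds:
  Dee: 1 of 1 neighbours ≥ 1, adopts the app.
  Lee: 1 of 1 neighbours ≥ 1, adopts the app.
Round 3 — no new adoptions; cascade stops.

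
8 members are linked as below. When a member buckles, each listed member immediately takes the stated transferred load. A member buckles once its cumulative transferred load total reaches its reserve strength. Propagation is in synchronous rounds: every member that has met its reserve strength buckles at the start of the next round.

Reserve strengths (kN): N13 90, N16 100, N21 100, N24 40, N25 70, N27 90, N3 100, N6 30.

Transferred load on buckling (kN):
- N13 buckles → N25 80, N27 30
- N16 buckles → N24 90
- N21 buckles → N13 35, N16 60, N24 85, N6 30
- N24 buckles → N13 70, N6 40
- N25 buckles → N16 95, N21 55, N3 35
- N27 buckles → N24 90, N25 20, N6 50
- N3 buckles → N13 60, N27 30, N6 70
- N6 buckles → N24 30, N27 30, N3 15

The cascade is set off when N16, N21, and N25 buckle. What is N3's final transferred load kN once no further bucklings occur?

50

Round 1 — N16, N21, N25 buckle (initial).
  N13: +35 → 35 < 90
  N24: +90+85 → 175 ≥ 40
  N3: +35 → 35 < 100
  N6: +30 → 30 ≥ 30
Round 2 — N24, N6 buckle.
  N13: +70 → 105 ≥ 90
  N27: +30 → 30 < 90
  N3: +15 → 50 < 100
Round 3 — N13 buckles.
  N27: +30 → 60 < 90
No further bucklings.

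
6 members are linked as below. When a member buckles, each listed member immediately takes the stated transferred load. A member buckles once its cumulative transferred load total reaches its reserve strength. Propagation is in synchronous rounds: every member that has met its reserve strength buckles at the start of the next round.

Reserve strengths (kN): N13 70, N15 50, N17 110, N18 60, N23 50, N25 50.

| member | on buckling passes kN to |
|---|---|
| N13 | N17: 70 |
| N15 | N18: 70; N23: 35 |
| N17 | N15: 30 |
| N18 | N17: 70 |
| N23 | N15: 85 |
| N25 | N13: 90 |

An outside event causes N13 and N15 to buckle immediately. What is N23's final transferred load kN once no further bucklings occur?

Round 1 — N13, N15 buckle (initial).
  N17: +70 → 70 < 110
  N18: +70 → 70 ≥ 60
  N23: +35 → 35 < 50
Round 2 — N18 buckles.
  N17: +70 → 140 ≥ 110
Round 3 — N17 buckles.
No further bucklings.

35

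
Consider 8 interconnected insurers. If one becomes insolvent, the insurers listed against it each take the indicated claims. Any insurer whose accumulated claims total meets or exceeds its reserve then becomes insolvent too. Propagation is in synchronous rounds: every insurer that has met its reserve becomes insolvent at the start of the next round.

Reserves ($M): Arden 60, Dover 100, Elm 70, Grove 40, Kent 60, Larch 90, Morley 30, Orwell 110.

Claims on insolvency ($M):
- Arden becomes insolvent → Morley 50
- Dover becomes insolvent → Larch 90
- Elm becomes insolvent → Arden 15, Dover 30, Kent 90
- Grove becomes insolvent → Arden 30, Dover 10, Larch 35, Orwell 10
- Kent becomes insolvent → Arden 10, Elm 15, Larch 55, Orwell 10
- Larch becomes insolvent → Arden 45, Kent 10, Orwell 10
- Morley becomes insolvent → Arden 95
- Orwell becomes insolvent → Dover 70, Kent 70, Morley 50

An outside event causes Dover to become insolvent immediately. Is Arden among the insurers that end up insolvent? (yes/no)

Round 1 — Dover becomes insolvent (initial).
  Larch: +90 → 90 ≥ 90
Round 2 — Larch becomes insolvent.
  Arden: +45 → 45 < 60
  Kent: +10 → 10 < 60
  Orwell: +10 → 10 < 110
No further insolvencies.

no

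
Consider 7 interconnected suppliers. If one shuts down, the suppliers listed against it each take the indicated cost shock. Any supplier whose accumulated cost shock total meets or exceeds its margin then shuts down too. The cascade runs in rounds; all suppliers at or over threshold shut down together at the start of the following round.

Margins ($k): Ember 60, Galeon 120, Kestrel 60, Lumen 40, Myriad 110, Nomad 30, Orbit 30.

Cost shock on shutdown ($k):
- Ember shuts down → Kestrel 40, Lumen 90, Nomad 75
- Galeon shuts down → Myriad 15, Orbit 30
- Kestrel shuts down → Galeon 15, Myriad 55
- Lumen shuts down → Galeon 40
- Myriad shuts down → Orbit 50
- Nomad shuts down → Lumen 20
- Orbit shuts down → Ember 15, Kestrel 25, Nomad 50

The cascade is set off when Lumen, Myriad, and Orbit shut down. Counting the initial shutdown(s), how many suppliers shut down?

Round 1 — Lumen, Myriad, Orbit shut down (initial).
  Ember: +15 → 15 < 60
  Galeon: +40 → 40 < 120
  Kestrel: +25 → 25 < 60
  Nomad: +50 → 50 ≥ 30
Round 2 — Nomad shuts down.
No further shutdowns.

4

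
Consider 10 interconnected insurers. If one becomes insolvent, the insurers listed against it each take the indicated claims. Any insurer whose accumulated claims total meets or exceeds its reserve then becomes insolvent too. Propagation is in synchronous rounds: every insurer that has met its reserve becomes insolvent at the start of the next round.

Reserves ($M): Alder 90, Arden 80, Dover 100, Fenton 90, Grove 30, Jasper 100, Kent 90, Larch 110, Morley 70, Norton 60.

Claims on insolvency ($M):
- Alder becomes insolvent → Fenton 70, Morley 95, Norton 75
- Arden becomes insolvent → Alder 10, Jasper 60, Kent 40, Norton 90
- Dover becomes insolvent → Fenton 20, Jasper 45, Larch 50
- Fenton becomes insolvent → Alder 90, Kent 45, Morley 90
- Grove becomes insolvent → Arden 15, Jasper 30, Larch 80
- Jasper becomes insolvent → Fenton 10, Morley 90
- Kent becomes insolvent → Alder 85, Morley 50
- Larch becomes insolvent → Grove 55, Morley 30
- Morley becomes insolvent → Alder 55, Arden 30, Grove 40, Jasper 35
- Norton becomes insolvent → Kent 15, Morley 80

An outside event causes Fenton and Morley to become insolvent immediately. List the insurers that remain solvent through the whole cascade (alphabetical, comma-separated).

Round 1 — Fenton, Morley become insolvent (initial).
  Alder: +90+55 → 145 ≥ 90
  Arden: +30 → 30 < 80
  Grove: +40 → 40 ≥ 30
  Jasper: +35 → 35 < 100
  Kent: +45 → 45 < 90
Round 2 — Alder, Grove become insolvent.
  Arden: +15 → 45 < 80
  Jasper: +30 → 65 < 100
  Larch: +80 → 80 < 110
  Norton: +75 → 75 ≥ 60
Round 3 — Norton becomes insolvent.
  Kent: +15 → 60 < 90
No further insolvencies.

Arden, Dover, Jasper, Kent, Larch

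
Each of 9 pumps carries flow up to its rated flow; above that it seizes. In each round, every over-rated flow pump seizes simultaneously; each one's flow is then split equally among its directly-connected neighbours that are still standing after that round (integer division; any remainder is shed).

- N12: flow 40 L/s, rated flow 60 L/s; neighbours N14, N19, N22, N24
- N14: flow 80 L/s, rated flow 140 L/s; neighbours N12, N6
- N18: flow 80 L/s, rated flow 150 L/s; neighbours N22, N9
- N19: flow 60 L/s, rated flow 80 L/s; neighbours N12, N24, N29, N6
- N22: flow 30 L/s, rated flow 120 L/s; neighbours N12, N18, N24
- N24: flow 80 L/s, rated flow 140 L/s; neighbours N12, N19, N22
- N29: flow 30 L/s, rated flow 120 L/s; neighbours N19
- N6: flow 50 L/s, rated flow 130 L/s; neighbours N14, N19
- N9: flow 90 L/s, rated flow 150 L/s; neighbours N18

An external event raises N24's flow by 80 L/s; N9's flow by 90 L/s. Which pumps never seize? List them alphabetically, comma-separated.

N14, N29, N6

Round 1 — N24 at 160 > 140; N9 at 180 > 150. N24, N9 seize.
  N24 sheds 160 L/s to N12, N19, N22: 53 each (1 lost).
    N12: 40+53 = 93 > 60
    N19: 60+53 = 113 > 80
    N22: 30+53 = 83 ≤ 120
  N9 sheds 180 L/s to N18: 180 each.
    N18: 80+180 = 260 > 150
Round 2 — N12, N18, N19 seize.
  N12 sheds 93 L/s to N14, N22: 46 each (1 lost).
    N14: 80+46 = 126 ≤ 140
    N22: 83+46 = 129 > 120
  N18 sheds 260 L/s to N22: 260 each.
    N22: 129+260 = 389 > 120
  N19 sheds 113 L/s to N29, N6: 56 each (1 lost).
    N29: 30+56 = 86 ≤ 120
    N6: 50+56 = 106 ≤ 130
Round 3 — N22 seizes.
  N22 sheds 389 L/s: no online neighbours, lost.
No further seizures.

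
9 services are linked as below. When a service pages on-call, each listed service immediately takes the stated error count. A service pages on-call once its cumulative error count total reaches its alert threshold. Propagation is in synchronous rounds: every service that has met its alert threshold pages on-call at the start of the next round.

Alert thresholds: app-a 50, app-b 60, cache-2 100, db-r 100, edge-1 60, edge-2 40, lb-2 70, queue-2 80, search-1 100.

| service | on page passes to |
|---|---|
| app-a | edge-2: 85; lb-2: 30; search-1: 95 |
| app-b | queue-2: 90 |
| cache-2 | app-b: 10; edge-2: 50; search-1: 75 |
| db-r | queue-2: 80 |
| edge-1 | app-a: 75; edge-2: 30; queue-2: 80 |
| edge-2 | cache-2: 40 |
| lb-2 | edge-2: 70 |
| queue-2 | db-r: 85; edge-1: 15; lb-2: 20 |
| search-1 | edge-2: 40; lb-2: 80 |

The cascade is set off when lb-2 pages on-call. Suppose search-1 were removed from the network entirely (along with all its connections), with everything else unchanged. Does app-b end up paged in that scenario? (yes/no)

no

With search-1 removed:
Round 1 — lb-2 pages on-call (initial).
  edge-2: +70 → 70 ≥ 40
Round 2 — edge-2 pages on-call.
  cache-2: +40 → 40 < 100
No further pages.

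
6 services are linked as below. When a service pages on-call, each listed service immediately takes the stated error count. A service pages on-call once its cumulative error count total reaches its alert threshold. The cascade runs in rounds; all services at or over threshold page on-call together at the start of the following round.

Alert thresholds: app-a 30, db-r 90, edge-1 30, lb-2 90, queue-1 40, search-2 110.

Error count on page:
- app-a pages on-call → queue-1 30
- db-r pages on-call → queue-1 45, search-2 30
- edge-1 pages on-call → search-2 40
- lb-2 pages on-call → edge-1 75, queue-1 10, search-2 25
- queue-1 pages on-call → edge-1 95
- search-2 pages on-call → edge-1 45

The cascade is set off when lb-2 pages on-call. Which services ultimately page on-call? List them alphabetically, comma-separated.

Round 1 — lb-2 pages on-call (initial).
  edge-1: +75 → 75 ≥ 30
  queue-1: +10 → 10 < 40
  search-2: +25 → 25 < 110
Round 2 — edge-1 pages on-call.
  search-2: +40 → 65 < 110
No further pages.

edge-1, lb-2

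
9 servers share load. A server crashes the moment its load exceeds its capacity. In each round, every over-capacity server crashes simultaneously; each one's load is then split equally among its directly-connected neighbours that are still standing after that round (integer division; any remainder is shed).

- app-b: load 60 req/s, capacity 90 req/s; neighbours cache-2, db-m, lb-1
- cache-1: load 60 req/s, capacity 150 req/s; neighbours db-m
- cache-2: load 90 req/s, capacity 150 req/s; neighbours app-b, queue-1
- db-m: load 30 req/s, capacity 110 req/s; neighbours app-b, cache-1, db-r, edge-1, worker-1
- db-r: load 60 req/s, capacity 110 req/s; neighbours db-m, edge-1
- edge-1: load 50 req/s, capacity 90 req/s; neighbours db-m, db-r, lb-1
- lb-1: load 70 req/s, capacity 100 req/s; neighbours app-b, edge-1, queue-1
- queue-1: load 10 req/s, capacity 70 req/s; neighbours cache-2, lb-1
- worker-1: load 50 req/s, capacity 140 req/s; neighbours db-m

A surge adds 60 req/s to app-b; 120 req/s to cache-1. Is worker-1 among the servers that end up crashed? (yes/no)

no

Round 1 — app-b at 120 > 90; cache-1 at 180 > 150. app-b, cache-1 crash.
  app-b sheds 120 req/s to cache-2, db-m, lb-1: 40 each.
    cache-2: 90+40 = 130 ≤ 150
    db-m: 30+40 = 70 ≤ 110
    lb-1: 70+40 = 110 > 100
  cache-1 sheds 180 req/s to db-m: 180 each.
    db-m: 70+180 = 250 > 110
Round 2 — db-m, lb-1 crash.
  db-m sheds 250 req/s to db-r, edge-1, worker-1: 83 each (1 lost).
    db-r: 60+83 = 143 > 110
    edge-1: 50+83 = 133 > 90
    worker-1: 50+83 = 133 ≤ 140
  lb-1 sheds 110 req/s to edge-1, queue-1: 55 each.
    edge-1: 133+55 = 188 > 90
    queue-1: 10+55 = 65 ≤ 70
Round 3 — db-r, edge-1 crash.
  db-r sheds 143 req/s: no online neighbours, lost.
  edge-1 sheds 188 req/s: no online neighbours, lost.
No further crashes.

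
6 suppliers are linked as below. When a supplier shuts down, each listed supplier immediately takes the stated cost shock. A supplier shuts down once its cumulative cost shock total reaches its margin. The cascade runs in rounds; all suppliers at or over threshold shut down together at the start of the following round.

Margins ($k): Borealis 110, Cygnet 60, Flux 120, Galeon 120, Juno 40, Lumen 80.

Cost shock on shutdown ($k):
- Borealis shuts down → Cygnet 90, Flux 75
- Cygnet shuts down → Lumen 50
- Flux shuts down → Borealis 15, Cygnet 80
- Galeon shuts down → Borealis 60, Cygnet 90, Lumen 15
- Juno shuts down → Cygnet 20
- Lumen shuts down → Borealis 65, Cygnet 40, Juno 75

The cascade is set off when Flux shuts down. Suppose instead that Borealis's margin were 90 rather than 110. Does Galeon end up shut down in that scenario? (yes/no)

no

With Borealis's margin at 90:
Round 1 — Flux shuts down (initial).
  Borealis: +15 → 15 < 90
  Cygnet: +80 → 80 ≥ 60
Round 2 — Cygnet shuts down.
  Lumen: +50 → 50 < 80
No further shutdowns.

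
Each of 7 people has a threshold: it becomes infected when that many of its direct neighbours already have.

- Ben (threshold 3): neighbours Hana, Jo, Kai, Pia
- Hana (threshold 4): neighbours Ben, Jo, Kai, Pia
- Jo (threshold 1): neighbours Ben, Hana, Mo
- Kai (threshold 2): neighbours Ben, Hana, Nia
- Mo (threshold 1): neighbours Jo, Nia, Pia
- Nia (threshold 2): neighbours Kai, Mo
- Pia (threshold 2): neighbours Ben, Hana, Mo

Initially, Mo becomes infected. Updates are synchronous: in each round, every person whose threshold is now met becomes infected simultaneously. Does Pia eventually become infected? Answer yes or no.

Round 1 — Mo becomes infected (initial).
Round 2 — checking thresholds:
  Jo: 1 of 3 neighbours ≥ 1, becomes infected.
  Nia: 1 of 2 neighbours < 2, holds.
  Pia: 1 of 3 neighbours < 2, holds.
Round 3 — no new infections; cascade stops.

no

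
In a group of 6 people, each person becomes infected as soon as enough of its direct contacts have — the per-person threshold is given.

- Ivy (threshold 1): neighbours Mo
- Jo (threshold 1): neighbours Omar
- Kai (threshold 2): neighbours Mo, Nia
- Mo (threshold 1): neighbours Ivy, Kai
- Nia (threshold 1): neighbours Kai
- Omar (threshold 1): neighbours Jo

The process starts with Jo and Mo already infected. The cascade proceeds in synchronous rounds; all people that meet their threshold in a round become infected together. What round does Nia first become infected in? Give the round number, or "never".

Round 1 — Jo, Mo become infected (initial).
Round 2 — checking thresholds:
  Ivy: 1 of 1 neighbours ≥ 1, becomes infected.
  Kai: 1 of 2 neighbours < 2, holds.
  Omar: 1 of 1 neighbours ≥ 1, becomes infected.
Round 3 — no new infections; cascade stops.

never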